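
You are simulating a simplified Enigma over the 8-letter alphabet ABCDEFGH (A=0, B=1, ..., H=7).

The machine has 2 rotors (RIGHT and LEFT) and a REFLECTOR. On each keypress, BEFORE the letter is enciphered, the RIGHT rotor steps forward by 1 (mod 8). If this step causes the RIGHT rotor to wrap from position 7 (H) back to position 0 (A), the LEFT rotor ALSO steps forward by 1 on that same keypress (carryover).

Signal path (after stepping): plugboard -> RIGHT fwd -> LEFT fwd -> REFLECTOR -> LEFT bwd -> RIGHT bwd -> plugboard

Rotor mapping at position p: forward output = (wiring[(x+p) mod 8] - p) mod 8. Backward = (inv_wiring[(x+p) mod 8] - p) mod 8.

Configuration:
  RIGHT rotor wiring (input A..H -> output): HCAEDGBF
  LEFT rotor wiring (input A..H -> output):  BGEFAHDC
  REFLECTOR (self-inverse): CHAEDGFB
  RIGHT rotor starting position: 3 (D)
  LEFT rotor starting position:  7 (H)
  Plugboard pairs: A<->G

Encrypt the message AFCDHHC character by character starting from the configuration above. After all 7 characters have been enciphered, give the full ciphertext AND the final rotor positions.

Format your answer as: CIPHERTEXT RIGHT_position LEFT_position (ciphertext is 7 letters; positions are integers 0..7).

Answer: EBFGCDF 2 0

Derivation:
Char 1 ('A'): step: R->4, L=7; A->plug->G->R->E->L->G->refl->F->L'->D->R'->E->plug->E
Char 2 ('F'): step: R->5, L=7; F->plug->F->R->D->L->F->refl->G->L'->E->R'->B->plug->B
Char 3 ('C'): step: R->6, L=7; C->plug->C->R->B->L->C->refl->A->L'->G->R'->F->plug->F
Char 4 ('D'): step: R->7, L=7; D->plug->D->R->B->L->C->refl->A->L'->G->R'->A->plug->G
Char 5 ('H'): step: R->0, L->0 (L advanced); H->plug->H->R->F->L->H->refl->B->L'->A->R'->C->plug->C
Char 6 ('H'): step: R->1, L=0; H->plug->H->R->G->L->D->refl->E->L'->C->R'->D->plug->D
Char 7 ('C'): step: R->2, L=0; C->plug->C->R->B->L->G->refl->F->L'->D->R'->F->plug->F
Final: ciphertext=EBFGCDF, RIGHT=2, LEFT=0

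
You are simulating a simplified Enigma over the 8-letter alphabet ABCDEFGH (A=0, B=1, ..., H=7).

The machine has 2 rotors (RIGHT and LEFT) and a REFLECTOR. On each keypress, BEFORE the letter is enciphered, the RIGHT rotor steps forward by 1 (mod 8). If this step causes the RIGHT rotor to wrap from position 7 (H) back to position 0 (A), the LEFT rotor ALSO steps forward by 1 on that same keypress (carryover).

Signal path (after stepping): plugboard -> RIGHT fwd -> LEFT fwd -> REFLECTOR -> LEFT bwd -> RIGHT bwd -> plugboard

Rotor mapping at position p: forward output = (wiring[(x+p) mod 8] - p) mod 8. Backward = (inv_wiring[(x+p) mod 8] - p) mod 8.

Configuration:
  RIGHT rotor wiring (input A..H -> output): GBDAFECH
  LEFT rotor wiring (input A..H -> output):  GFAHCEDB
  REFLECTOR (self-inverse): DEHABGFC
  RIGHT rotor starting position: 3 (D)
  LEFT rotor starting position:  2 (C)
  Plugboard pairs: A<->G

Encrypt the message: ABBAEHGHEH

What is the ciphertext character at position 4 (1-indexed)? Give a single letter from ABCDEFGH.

Char 1 ('A'): step: R->4, L=2; A->plug->G->R->H->L->D->refl->A->L'->C->R'->E->plug->E
Char 2 ('B'): step: R->5, L=2; B->plug->B->R->F->L->H->refl->C->L'->D->R'->G->plug->A
Char 3 ('B'): step: R->6, L=2; B->plug->B->R->B->L->F->refl->G->L'->A->R'->C->plug->C
Char 4 ('A'): step: R->7, L=2; A->plug->G->R->F->L->H->refl->C->L'->D->R'->H->plug->H

H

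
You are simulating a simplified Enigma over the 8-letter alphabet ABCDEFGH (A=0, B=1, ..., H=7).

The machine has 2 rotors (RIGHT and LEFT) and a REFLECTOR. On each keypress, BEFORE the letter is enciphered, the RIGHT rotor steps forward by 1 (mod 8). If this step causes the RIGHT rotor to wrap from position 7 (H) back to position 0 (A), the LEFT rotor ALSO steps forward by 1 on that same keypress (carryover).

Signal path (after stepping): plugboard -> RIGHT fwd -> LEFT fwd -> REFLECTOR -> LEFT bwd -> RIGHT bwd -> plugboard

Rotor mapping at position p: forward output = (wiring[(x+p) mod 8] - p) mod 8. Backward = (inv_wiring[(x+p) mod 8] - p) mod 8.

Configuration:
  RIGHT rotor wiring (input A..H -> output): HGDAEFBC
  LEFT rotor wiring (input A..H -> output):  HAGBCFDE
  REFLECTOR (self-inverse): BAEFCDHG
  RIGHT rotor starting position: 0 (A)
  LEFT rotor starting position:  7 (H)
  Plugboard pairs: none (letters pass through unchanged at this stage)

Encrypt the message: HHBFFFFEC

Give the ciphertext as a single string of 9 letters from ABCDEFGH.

Char 1 ('H'): step: R->1, L=7; H->plug->H->R->G->L->G->refl->H->L'->D->R'->D->plug->D
Char 2 ('H'): step: R->2, L=7; H->plug->H->R->E->L->C->refl->E->L'->H->R'->E->plug->E
Char 3 ('B'): step: R->3, L=7; B->plug->B->R->B->L->A->refl->B->L'->C->R'->C->plug->C
Char 4 ('F'): step: R->4, L=7; F->plug->F->R->C->L->B->refl->A->L'->B->R'->B->plug->B
Char 5 ('F'): step: R->5, L=7; F->plug->F->R->G->L->G->refl->H->L'->D->R'->G->plug->G
Char 6 ('F'): step: R->6, L=7; F->plug->F->R->C->L->B->refl->A->L'->B->R'->C->plug->C
Char 7 ('F'): step: R->7, L=7; F->plug->F->R->F->L->D->refl->F->L'->A->R'->B->plug->B
Char 8 ('E'): step: R->0, L->0 (L advanced); E->plug->E->R->E->L->C->refl->E->L'->H->R'->A->plug->A
Char 9 ('C'): step: R->1, L=0; C->plug->C->R->H->L->E->refl->C->L'->E->R'->E->plug->E

Answer: DECBGCBAE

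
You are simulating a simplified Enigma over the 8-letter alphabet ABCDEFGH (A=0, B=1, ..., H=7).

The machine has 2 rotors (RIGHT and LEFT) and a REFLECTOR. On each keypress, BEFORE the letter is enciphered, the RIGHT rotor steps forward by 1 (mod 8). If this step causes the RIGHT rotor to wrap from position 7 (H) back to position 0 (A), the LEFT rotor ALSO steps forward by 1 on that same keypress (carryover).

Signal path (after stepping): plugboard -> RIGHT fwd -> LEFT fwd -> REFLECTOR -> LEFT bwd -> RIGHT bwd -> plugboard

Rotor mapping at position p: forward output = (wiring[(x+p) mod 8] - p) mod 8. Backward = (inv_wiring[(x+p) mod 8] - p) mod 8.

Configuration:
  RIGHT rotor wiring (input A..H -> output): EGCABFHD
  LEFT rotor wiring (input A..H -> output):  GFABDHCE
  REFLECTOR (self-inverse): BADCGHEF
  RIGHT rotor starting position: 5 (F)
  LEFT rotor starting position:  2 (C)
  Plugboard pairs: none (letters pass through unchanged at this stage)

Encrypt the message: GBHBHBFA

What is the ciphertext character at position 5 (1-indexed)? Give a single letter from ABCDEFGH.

Char 1 ('G'): step: R->6, L=2; G->plug->G->R->D->L->F->refl->H->L'->B->R'->A->plug->A
Char 2 ('B'): step: R->7, L=2; B->plug->B->R->F->L->C->refl->D->L'->H->R'->C->plug->C
Char 3 ('H'): step: R->0, L->3 (L advanced); H->plug->H->R->D->L->H->refl->F->L'->H->R'->G->plug->G
Char 4 ('B'): step: R->1, L=3; B->plug->B->R->B->L->A->refl->B->L'->E->R'->E->plug->E
Char 5 ('H'): step: R->2, L=3; H->plug->H->R->E->L->B->refl->A->L'->B->R'->F->plug->F

F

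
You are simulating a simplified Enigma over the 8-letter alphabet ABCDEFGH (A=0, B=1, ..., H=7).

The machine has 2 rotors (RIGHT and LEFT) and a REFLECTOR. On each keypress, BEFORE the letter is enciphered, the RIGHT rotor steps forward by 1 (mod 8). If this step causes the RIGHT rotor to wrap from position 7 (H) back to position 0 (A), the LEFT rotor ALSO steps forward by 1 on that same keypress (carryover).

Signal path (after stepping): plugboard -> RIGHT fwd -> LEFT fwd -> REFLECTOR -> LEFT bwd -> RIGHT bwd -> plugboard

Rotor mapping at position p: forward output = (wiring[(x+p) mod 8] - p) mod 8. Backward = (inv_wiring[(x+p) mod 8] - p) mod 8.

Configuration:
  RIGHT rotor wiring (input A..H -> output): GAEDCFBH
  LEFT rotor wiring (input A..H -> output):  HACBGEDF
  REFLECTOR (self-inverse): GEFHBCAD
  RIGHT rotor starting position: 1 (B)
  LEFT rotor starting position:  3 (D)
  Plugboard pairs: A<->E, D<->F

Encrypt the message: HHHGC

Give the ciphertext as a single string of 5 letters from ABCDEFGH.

Char 1 ('H'): step: R->2, L=3; H->plug->H->R->G->L->F->refl->C->L'->E->R'->G->plug->G
Char 2 ('H'): step: R->3, L=3; H->plug->H->R->B->L->D->refl->H->L'->H->R'->B->plug->B
Char 3 ('H'): step: R->4, L=3; H->plug->H->R->H->L->H->refl->D->L'->B->R'->B->plug->B
Char 4 ('G'): step: R->5, L=3; G->plug->G->R->G->L->F->refl->C->L'->E->R'->B->plug->B
Char 5 ('C'): step: R->6, L=3; C->plug->C->R->A->L->G->refl->A->L'->D->R'->A->plug->E

Answer: GBBBE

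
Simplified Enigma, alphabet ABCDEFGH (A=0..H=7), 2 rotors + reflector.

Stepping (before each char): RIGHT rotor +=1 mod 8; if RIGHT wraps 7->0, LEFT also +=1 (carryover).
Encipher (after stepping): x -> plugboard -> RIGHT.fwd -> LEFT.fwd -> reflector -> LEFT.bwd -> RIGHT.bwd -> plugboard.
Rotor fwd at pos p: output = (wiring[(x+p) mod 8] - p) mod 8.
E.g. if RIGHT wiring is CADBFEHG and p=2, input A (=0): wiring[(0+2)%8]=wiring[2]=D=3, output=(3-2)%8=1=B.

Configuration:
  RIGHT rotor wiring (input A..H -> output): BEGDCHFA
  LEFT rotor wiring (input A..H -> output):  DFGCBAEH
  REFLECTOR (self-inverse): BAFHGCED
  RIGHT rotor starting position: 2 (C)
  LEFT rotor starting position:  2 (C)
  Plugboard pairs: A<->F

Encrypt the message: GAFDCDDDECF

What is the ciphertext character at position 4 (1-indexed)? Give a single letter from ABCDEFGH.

Char 1 ('G'): step: R->3, L=2; G->plug->G->R->B->L->A->refl->B->L'->G->R'->F->plug->A
Char 2 ('A'): step: R->4, L=2; A->plug->F->R->A->L->E->refl->G->L'->D->R'->B->plug->B
Char 3 ('F'): step: R->5, L=2; F->plug->A->R->C->L->H->refl->D->L'->H->R'->E->plug->E
Char 4 ('D'): step: R->6, L=2; D->plug->D->R->G->L->B->refl->A->L'->B->R'->H->plug->H

H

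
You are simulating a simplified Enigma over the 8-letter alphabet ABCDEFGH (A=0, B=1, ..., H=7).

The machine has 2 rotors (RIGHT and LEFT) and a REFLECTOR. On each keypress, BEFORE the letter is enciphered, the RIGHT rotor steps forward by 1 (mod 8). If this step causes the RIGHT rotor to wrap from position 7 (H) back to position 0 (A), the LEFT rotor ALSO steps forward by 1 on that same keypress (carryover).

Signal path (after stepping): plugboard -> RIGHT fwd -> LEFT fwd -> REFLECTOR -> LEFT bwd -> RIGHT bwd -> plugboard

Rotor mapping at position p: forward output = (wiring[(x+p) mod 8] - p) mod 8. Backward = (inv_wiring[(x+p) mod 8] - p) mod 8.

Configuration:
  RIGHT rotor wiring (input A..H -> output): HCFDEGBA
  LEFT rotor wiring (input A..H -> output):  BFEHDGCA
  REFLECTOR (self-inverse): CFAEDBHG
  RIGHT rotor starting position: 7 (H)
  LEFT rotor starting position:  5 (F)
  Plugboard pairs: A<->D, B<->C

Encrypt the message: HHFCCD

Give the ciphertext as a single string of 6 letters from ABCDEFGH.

Char 1 ('H'): step: R->0, L->6 (L advanced); H->plug->H->R->A->L->E->refl->D->L'->C->R'->B->plug->C
Char 2 ('H'): step: R->1, L=6; H->plug->H->R->G->L->F->refl->B->L'->F->R'->E->plug->E
Char 3 ('F'): step: R->2, L=6; F->plug->F->R->G->L->F->refl->B->L'->F->R'->G->plug->G
Char 4 ('C'): step: R->3, L=6; C->plug->B->R->B->L->C->refl->A->L'->H->R'->G->plug->G
Char 5 ('C'): step: R->4, L=6; C->plug->B->R->C->L->D->refl->E->L'->A->R'->A->plug->D
Char 6 ('D'): step: R->5, L=6; D->plug->A->R->B->L->C->refl->A->L'->H->R'->H->plug->H

Answer: CEGGDH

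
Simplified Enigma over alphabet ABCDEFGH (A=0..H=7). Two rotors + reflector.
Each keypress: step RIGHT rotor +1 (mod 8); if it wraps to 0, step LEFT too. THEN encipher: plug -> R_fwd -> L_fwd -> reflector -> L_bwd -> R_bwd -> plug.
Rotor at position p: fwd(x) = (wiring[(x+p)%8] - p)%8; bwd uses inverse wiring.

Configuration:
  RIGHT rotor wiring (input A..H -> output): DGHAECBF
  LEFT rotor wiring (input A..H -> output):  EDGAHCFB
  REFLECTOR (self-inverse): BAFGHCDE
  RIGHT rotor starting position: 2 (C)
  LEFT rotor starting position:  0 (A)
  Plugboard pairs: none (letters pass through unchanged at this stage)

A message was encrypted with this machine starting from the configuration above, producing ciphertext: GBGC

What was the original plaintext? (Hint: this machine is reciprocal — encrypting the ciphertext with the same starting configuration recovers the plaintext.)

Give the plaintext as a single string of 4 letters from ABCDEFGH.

Char 1 ('G'): step: R->3, L=0; G->plug->G->R->D->L->A->refl->B->L'->H->R'->C->plug->C
Char 2 ('B'): step: R->4, L=0; B->plug->B->R->G->L->F->refl->C->L'->F->R'->C->plug->C
Char 3 ('G'): step: R->5, L=0; G->plug->G->R->D->L->A->refl->B->L'->H->R'->H->plug->H
Char 4 ('C'): step: R->6, L=0; C->plug->C->R->F->L->C->refl->F->L'->G->R'->G->plug->G

Answer: CCHG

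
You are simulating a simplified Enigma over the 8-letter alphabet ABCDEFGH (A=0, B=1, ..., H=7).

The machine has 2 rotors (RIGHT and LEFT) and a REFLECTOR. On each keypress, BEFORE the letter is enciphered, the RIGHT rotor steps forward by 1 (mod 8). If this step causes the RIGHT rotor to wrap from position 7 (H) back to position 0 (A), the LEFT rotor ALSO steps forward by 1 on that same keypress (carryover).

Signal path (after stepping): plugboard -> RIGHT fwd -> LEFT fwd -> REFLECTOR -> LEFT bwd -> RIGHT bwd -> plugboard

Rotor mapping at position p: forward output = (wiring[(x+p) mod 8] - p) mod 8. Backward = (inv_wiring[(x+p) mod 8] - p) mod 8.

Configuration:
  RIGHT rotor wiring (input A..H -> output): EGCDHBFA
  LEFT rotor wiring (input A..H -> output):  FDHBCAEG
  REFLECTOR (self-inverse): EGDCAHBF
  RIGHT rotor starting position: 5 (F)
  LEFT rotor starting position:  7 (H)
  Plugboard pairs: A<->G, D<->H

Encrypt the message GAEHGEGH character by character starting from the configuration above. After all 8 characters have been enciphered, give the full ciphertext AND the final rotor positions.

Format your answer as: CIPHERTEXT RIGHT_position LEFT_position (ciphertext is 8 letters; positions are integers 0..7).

Answer: HHHGACDC 5 0

Derivation:
Char 1 ('G'): step: R->6, L=7; G->plug->A->R->H->L->F->refl->H->L'->A->R'->D->plug->H
Char 2 ('A'): step: R->7, L=7; A->plug->G->R->C->L->E->refl->A->L'->D->R'->D->plug->H
Char 3 ('E'): step: R->0, L->0 (L advanced); E->plug->E->R->H->L->G->refl->B->L'->D->R'->D->plug->H
Char 4 ('H'): step: R->1, L=0; H->plug->D->R->G->L->E->refl->A->L'->F->R'->A->plug->G
Char 5 ('G'): step: R->2, L=0; G->plug->A->R->A->L->F->refl->H->L'->C->R'->G->plug->A
Char 6 ('E'): step: R->3, L=0; E->plug->E->R->F->L->A->refl->E->L'->G->R'->C->plug->C
Char 7 ('G'): step: R->4, L=0; G->plug->A->R->D->L->B->refl->G->L'->H->R'->H->plug->D
Char 8 ('H'): step: R->5, L=0; H->plug->D->R->H->L->G->refl->B->L'->D->R'->C->plug->C
Final: ciphertext=HHHGACDC, RIGHT=5, LEFT=0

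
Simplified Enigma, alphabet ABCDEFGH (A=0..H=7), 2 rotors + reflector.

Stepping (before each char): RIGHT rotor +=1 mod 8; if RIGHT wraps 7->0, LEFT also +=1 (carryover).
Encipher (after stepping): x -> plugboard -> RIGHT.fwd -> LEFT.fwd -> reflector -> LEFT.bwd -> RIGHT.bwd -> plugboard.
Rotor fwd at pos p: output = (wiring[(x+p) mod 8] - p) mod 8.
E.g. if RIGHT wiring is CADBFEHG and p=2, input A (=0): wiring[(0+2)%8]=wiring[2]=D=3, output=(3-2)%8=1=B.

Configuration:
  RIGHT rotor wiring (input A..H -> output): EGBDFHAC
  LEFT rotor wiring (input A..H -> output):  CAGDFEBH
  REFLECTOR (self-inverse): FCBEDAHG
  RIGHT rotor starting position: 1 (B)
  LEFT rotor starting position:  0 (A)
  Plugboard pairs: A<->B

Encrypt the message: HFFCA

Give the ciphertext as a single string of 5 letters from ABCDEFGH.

Answer: ACHAH

Derivation:
Char 1 ('H'): step: R->2, L=0; H->plug->H->R->E->L->F->refl->A->L'->B->R'->B->plug->A
Char 2 ('F'): step: R->3, L=0; F->plug->F->R->B->L->A->refl->F->L'->E->R'->C->plug->C
Char 3 ('F'): step: R->4, L=0; F->plug->F->R->C->L->G->refl->H->L'->H->R'->H->plug->H
Char 4 ('C'): step: R->5, L=0; C->plug->C->R->F->L->E->refl->D->L'->D->R'->B->plug->A
Char 5 ('A'): step: R->6, L=0; A->plug->B->R->E->L->F->refl->A->L'->B->R'->H->plug->H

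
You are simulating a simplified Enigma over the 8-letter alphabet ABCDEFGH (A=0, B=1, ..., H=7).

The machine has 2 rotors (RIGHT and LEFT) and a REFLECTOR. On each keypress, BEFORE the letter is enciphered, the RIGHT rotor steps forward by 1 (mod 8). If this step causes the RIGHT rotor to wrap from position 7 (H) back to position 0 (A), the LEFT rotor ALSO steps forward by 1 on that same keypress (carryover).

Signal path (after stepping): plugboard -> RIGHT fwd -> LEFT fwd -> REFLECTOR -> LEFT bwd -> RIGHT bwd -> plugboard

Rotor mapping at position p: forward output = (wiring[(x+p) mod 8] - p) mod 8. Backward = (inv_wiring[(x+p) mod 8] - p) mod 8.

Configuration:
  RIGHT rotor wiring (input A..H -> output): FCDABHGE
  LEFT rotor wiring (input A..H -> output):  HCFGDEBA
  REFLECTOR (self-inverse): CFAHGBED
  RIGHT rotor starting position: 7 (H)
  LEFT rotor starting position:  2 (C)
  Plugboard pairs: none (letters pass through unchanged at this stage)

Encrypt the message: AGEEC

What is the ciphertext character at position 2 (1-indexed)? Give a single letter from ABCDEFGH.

Char 1 ('A'): step: R->0, L->3 (L advanced); A->plug->A->R->F->L->E->refl->G->L'->D->R'->C->plug->C
Char 2 ('G'): step: R->1, L=3; G->plug->G->R->D->L->G->refl->E->L'->F->R'->F->plug->F

F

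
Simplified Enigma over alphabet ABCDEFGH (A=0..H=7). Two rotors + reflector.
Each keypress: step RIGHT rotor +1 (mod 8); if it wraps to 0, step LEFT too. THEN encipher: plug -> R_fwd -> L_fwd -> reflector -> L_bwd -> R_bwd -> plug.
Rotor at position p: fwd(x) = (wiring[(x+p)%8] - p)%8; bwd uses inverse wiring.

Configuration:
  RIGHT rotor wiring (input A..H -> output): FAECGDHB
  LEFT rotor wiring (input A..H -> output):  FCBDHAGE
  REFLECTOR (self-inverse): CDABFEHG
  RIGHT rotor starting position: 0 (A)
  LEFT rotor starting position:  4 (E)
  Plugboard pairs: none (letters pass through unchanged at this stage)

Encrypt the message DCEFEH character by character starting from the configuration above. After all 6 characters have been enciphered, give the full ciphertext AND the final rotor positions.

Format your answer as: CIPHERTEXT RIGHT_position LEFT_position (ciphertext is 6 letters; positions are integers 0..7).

Answer: ABHGBC 6 4

Derivation:
Char 1 ('D'): step: R->1, L=4; D->plug->D->R->F->L->G->refl->H->L'->H->R'->A->plug->A
Char 2 ('C'): step: R->2, L=4; C->plug->C->R->E->L->B->refl->D->L'->A->R'->B->plug->B
Char 3 ('E'): step: R->3, L=4; E->plug->E->R->G->L->F->refl->E->L'->B->R'->H->plug->H
Char 4 ('F'): step: R->4, L=4; F->plug->F->R->E->L->B->refl->D->L'->A->R'->G->plug->G
Char 5 ('E'): step: R->5, L=4; E->plug->E->R->D->L->A->refl->C->L'->C->R'->B->plug->B
Char 6 ('H'): step: R->6, L=4; H->plug->H->R->F->L->G->refl->H->L'->H->R'->C->plug->C
Final: ciphertext=ABHGBC, RIGHT=6, LEFT=4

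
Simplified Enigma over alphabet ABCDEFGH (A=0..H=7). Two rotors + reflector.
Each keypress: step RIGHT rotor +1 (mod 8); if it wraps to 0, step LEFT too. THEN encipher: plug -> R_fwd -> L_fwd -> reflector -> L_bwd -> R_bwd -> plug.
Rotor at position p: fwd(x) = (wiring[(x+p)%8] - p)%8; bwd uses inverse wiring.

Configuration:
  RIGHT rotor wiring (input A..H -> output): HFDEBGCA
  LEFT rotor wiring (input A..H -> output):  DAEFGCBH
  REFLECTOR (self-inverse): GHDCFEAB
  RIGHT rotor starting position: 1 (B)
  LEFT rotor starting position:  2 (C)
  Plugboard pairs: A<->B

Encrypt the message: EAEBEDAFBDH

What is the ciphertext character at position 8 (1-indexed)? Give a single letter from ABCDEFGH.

Char 1 ('E'): step: R->2, L=2; E->plug->E->R->A->L->C->refl->D->L'->B->R'->A->plug->B
Char 2 ('A'): step: R->3, L=2; A->plug->B->R->G->L->B->refl->H->L'->E->R'->F->plug->F
Char 3 ('E'): step: R->4, L=2; E->plug->E->R->D->L->A->refl->G->L'->H->R'->G->plug->G
Char 4 ('B'): step: R->5, L=2; B->plug->A->R->B->L->D->refl->C->L'->A->R'->E->plug->E
Char 5 ('E'): step: R->6, L=2; E->plug->E->R->F->L->F->refl->E->L'->C->R'->B->plug->A
Char 6 ('D'): step: R->7, L=2; D->plug->D->R->E->L->H->refl->B->L'->G->R'->C->plug->C
Char 7 ('A'): step: R->0, L->3 (L advanced); A->plug->B->R->F->L->A->refl->G->L'->D->R'->C->plug->C
Char 8 ('F'): step: R->1, L=3; F->plug->F->R->B->L->D->refl->C->L'->A->R'->D->plug->D

D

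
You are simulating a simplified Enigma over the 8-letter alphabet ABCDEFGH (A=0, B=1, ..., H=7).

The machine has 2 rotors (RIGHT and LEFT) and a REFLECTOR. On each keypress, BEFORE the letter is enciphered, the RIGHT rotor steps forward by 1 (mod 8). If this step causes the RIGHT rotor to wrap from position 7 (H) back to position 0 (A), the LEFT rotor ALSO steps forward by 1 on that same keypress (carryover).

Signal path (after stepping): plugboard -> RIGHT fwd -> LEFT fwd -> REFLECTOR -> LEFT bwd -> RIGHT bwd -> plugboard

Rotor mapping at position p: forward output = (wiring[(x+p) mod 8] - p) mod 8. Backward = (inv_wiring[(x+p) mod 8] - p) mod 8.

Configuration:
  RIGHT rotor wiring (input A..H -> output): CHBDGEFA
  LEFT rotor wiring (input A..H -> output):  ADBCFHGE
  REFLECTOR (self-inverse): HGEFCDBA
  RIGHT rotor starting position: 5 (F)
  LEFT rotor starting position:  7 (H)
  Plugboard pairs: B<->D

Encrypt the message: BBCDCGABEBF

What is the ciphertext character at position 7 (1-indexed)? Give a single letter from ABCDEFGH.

Char 1 ('B'): step: R->6, L=7; B->plug->D->R->B->L->B->refl->G->L'->F->R'->F->plug->F
Char 2 ('B'): step: R->7, L=7; B->plug->D->R->C->L->E->refl->C->L'->D->R'->B->plug->D
Char 3 ('C'): step: R->0, L->0 (L advanced); C->plug->C->R->B->L->D->refl->F->L'->E->R'->F->plug->F
Char 4 ('D'): step: R->1, L=0; D->plug->B->R->A->L->A->refl->H->L'->F->R'->D->plug->B
Char 5 ('C'): step: R->2, L=0; C->plug->C->R->E->L->F->refl->D->L'->B->R'->B->plug->D
Char 6 ('G'): step: R->3, L=0; G->plug->G->R->E->L->F->refl->D->L'->B->R'->C->plug->C
Char 7 ('A'): step: R->4, L=0; A->plug->A->R->C->L->B->refl->G->L'->G->R'->E->plug->E

E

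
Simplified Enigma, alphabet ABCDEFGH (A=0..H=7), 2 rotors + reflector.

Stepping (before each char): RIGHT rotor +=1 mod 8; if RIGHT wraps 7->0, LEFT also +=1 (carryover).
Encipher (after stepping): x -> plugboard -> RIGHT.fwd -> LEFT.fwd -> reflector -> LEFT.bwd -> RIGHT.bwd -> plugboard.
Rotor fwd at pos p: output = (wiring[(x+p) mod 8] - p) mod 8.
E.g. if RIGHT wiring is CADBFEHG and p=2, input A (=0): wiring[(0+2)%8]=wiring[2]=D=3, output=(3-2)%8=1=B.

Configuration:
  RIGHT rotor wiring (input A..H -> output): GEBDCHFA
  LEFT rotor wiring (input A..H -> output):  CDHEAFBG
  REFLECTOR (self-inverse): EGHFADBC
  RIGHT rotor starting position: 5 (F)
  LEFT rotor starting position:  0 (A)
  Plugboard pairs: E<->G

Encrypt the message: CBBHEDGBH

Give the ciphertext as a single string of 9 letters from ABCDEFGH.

Char 1 ('C'): step: R->6, L=0; C->plug->C->R->A->L->C->refl->H->L'->C->R'->B->plug->B
Char 2 ('B'): step: R->7, L=0; B->plug->B->R->H->L->G->refl->B->L'->G->R'->H->plug->H
Char 3 ('B'): step: R->0, L->1 (L advanced); B->plug->B->R->E->L->E->refl->A->L'->F->R'->G->plug->E
Char 4 ('H'): step: R->1, L=1; H->plug->H->R->F->L->A->refl->E->L'->E->R'->F->plug->F
Char 5 ('E'): step: R->2, L=1; E->plug->G->R->E->L->E->refl->A->L'->F->R'->D->plug->D
Char 6 ('D'): step: R->3, L=1; D->plug->D->R->C->L->D->refl->F->L'->G->R'->H->plug->H
Char 7 ('G'): step: R->4, L=1; G->plug->E->R->C->L->D->refl->F->L'->G->R'->A->plug->A
Char 8 ('B'): step: R->5, L=1; B->plug->B->R->A->L->C->refl->H->L'->D->R'->C->plug->C
Char 9 ('H'): step: R->6, L=1; H->plug->H->R->B->L->G->refl->B->L'->H->R'->A->plug->A

Answer: BHEFDHACA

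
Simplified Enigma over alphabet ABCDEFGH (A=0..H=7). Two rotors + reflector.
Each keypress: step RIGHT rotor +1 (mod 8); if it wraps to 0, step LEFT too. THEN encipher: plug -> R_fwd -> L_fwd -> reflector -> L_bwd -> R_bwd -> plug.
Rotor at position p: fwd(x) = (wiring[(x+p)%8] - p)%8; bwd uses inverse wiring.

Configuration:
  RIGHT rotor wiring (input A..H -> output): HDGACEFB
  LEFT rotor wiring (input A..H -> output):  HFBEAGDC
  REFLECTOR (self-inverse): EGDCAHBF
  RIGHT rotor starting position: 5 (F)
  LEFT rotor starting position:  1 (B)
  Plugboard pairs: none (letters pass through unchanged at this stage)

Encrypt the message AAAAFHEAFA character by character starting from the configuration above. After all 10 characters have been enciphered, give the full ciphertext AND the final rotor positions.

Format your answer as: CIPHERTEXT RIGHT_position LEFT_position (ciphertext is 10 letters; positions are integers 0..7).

Char 1 ('A'): step: R->6, L=1; A->plug->A->R->H->L->G->refl->B->L'->G->R'->H->plug->H
Char 2 ('A'): step: R->7, L=1; A->plug->A->R->C->L->D->refl->C->L'->F->R'->G->plug->G
Char 3 ('A'): step: R->0, L->2 (L advanced); A->plug->A->R->H->L->D->refl->C->L'->B->R'->H->plug->H
Char 4 ('A'): step: R->1, L=2; A->plug->A->R->C->L->G->refl->B->L'->E->R'->F->plug->F
Char 5 ('F'): step: R->2, L=2; F->plug->F->R->H->L->D->refl->C->L'->B->R'->H->plug->H
Char 6 ('H'): step: R->3, L=2; H->plug->H->R->D->L->E->refl->A->L'->F->R'->A->plug->A
Char 7 ('E'): step: R->4, L=2; E->plug->E->R->D->L->E->refl->A->L'->F->R'->D->plug->D
Char 8 ('A'): step: R->5, L=2; A->plug->A->R->H->L->D->refl->C->L'->B->R'->F->plug->F
Char 9 ('F'): step: R->6, L=2; F->plug->F->R->C->L->G->refl->B->L'->E->R'->G->plug->G
Char 10 ('A'): step: R->7, L=2; A->plug->A->R->C->L->G->refl->B->L'->E->R'->C->plug->C
Final: ciphertext=HGHFHADFGC, RIGHT=7, LEFT=2

Answer: HGHFHADFGC 7 2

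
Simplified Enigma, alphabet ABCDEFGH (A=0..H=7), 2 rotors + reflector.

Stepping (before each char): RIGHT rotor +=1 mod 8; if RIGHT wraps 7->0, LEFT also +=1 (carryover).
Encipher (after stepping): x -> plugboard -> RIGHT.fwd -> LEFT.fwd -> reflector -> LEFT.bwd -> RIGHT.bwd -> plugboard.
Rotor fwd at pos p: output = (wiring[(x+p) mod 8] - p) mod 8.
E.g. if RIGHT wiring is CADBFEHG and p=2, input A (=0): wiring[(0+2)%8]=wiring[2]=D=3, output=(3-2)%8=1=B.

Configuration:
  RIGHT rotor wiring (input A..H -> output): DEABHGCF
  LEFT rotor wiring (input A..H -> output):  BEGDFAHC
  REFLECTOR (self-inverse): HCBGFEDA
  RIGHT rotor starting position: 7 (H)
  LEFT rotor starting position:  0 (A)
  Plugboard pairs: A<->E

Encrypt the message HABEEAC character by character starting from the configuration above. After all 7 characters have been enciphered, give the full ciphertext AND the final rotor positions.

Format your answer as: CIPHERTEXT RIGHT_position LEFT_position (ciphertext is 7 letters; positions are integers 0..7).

Answer: CCDADGH 6 1

Derivation:
Char 1 ('H'): step: R->0, L->1 (L advanced); H->plug->H->R->F->L->G->refl->D->L'->A->R'->C->plug->C
Char 2 ('A'): step: R->1, L=1; A->plug->E->R->F->L->G->refl->D->L'->A->R'->C->plug->C
Char 3 ('B'): step: R->2, L=1; B->plug->B->R->H->L->A->refl->H->L'->E->R'->D->plug->D
Char 4 ('E'): step: R->3, L=1; E->plug->A->R->G->L->B->refl->C->L'->C->R'->E->plug->A
Char 5 ('E'): step: R->4, L=1; E->plug->A->R->D->L->E->refl->F->L'->B->R'->D->plug->D
Char 6 ('A'): step: R->5, L=1; A->plug->E->R->H->L->A->refl->H->L'->E->R'->G->plug->G
Char 7 ('C'): step: R->6, L=1; C->plug->C->R->F->L->G->refl->D->L'->A->R'->H->plug->H
Final: ciphertext=CCDADGH, RIGHT=6, LEFT=1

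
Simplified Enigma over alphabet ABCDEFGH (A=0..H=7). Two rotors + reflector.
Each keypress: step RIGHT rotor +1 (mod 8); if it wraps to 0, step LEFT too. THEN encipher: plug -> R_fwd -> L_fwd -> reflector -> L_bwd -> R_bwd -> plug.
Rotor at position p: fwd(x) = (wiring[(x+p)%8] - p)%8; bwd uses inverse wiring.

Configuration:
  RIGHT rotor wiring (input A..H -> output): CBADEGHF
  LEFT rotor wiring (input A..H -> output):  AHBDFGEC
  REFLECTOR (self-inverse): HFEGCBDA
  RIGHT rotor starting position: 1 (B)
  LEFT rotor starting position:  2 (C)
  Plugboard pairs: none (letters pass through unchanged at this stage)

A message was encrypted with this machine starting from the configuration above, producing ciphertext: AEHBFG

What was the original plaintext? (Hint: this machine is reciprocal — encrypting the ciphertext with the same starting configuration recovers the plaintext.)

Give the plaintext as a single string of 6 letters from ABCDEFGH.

Char 1 ('A'): step: R->2, L=2; A->plug->A->R->G->L->G->refl->D->L'->C->R'->C->plug->C
Char 2 ('E'): step: R->3, L=2; E->plug->E->R->C->L->D->refl->G->L'->G->R'->G->plug->G
Char 3 ('H'): step: R->4, L=2; H->plug->H->R->H->L->F->refl->B->L'->B->R'->D->plug->D
Char 4 ('B'): step: R->5, L=2; B->plug->B->R->C->L->D->refl->G->L'->G->R'->G->plug->G
Char 5 ('F'): step: R->6, L=2; F->plug->F->R->F->L->A->refl->H->L'->A->R'->H->plug->H
Char 6 ('G'): step: R->7, L=2; G->plug->G->R->H->L->F->refl->B->L'->B->R'->D->plug->D

Answer: CGDGHD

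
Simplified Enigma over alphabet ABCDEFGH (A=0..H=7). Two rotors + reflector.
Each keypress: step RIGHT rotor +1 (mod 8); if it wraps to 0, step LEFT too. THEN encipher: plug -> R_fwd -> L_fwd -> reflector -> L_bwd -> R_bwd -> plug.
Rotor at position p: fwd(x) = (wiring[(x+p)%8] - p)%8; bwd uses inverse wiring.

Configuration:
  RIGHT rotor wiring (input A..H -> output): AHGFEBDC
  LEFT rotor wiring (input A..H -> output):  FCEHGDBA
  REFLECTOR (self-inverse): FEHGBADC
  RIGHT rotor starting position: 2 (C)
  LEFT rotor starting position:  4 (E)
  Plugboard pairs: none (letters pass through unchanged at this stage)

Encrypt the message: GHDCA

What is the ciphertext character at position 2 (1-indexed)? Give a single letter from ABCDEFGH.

Char 1 ('G'): step: R->3, L=4; G->plug->G->R->E->L->B->refl->E->L'->D->R'->H->plug->H
Char 2 ('H'): step: R->4, L=4; H->plug->H->R->B->L->H->refl->C->L'->A->R'->A->plug->A

A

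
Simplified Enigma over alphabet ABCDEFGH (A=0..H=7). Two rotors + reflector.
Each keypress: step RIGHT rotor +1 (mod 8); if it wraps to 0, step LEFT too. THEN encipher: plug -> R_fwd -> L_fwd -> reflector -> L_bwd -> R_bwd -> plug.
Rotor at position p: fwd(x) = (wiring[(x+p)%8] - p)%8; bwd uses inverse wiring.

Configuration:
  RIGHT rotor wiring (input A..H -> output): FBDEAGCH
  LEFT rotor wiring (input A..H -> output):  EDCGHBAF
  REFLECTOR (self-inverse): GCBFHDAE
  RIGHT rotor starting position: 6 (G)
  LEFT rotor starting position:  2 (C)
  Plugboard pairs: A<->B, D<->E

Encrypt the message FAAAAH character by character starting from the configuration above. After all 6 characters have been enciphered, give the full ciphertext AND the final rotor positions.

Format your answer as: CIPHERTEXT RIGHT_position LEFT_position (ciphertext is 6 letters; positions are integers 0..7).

Char 1 ('F'): step: R->7, L=2; F->plug->F->R->B->L->E->refl->H->L'->D->R'->H->plug->H
Char 2 ('A'): step: R->0, L->3 (L advanced); A->plug->B->R->B->L->E->refl->H->L'->H->R'->H->plug->H
Char 3 ('A'): step: R->1, L=3; A->plug->B->R->C->L->G->refl->A->L'->G->R'->G->plug->G
Char 4 ('A'): step: R->2, L=3; A->plug->B->R->C->L->G->refl->A->L'->G->R'->C->plug->C
Char 5 ('A'): step: R->3, L=3; A->plug->B->R->F->L->B->refl->C->L'->E->R'->E->plug->D
Char 6 ('H'): step: R->4, L=3; H->plug->H->R->A->L->D->refl->F->L'->D->R'->D->plug->E
Final: ciphertext=HHGCDE, RIGHT=4, LEFT=3

Answer: HHGCDE 4 3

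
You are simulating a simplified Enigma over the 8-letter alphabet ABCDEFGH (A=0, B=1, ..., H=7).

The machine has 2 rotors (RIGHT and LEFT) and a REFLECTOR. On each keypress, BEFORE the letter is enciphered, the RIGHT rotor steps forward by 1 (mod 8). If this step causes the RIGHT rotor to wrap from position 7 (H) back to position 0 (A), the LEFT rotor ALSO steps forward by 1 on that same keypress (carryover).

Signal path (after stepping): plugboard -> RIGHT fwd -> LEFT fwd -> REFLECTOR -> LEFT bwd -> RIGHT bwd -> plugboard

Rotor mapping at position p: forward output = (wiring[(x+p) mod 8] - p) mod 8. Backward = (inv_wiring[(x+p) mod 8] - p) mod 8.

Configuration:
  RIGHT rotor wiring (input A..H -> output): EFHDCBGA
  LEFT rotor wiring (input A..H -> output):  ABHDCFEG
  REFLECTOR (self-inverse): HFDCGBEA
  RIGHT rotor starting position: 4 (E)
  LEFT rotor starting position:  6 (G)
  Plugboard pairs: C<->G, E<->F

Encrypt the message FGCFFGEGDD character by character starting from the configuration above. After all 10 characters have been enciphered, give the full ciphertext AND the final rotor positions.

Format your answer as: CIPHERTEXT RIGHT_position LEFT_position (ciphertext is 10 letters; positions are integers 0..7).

Char 1 ('F'): step: R->5, L=6; F->plug->E->R->A->L->G->refl->E->L'->G->R'->G->plug->C
Char 2 ('G'): step: R->6, L=6; G->plug->C->R->G->L->E->refl->G->L'->A->R'->A->plug->A
Char 3 ('C'): step: R->7, L=6; C->plug->G->R->C->L->C->refl->D->L'->D->R'->F->plug->E
Char 4 ('F'): step: R->0, L->7 (L advanced); F->plug->E->R->C->L->C->refl->D->L'->F->R'->B->plug->B
Char 5 ('F'): step: R->1, L=7; F->plug->E->R->A->L->H->refl->A->L'->D->R'->H->plug->H
Char 6 ('G'): step: R->2, L=7; G->plug->C->R->A->L->H->refl->A->L'->D->R'->H->plug->H
Char 7 ('E'): step: R->3, L=7; E->plug->F->R->B->L->B->refl->F->L'->H->R'->B->plug->B
Char 8 ('G'): step: R->4, L=7; G->plug->C->R->C->L->C->refl->D->L'->F->R'->B->plug->B
Char 9 ('D'): step: R->5, L=7; D->plug->D->R->H->L->F->refl->B->L'->B->R'->B->plug->B
Char 10 ('D'): step: R->6, L=7; D->plug->D->R->H->L->F->refl->B->L'->B->R'->E->plug->F
Final: ciphertext=CAEBHHBBBF, RIGHT=6, LEFT=7

Answer: CAEBHHBBBF 6 7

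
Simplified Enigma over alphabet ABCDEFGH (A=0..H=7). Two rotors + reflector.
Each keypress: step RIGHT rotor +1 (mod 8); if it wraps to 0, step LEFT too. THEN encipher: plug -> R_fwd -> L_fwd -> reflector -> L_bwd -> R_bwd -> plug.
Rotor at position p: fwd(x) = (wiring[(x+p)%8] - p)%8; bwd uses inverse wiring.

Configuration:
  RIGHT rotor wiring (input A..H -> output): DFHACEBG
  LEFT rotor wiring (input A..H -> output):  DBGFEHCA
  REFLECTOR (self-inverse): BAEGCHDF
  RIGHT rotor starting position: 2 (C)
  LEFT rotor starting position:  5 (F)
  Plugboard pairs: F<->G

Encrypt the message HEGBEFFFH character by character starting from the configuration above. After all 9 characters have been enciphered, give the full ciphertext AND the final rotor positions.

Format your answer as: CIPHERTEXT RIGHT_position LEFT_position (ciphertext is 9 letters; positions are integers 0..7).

Char 1 ('H'): step: R->3, L=5; H->plug->H->R->E->L->E->refl->C->L'->A->R'->F->plug->G
Char 2 ('E'): step: R->4, L=5; E->plug->E->R->H->L->H->refl->F->L'->B->R'->F->plug->G
Char 3 ('G'): step: R->5, L=5; G->plug->F->R->C->L->D->refl->G->L'->D->R'->G->plug->F
Char 4 ('B'): step: R->6, L=5; B->plug->B->R->A->L->C->refl->E->L'->E->R'->G->plug->F
Char 5 ('E'): step: R->7, L=5; E->plug->E->R->B->L->F->refl->H->L'->H->R'->A->plug->A
Char 6 ('F'): step: R->0, L->6 (L advanced); F->plug->G->R->B->L->C->refl->E->L'->A->R'->D->plug->D
Char 7 ('F'): step: R->1, L=6; F->plug->G->R->F->L->H->refl->F->L'->C->R'->H->plug->H
Char 8 ('F'): step: R->2, L=6; F->plug->G->R->B->L->C->refl->E->L'->A->R'->C->plug->C
Char 9 ('H'): step: R->3, L=6; H->plug->H->R->E->L->A->refl->B->L'->H->R'->B->plug->B
Final: ciphertext=GGFFADHCB, RIGHT=3, LEFT=6

Answer: GGFFADHCB 3 6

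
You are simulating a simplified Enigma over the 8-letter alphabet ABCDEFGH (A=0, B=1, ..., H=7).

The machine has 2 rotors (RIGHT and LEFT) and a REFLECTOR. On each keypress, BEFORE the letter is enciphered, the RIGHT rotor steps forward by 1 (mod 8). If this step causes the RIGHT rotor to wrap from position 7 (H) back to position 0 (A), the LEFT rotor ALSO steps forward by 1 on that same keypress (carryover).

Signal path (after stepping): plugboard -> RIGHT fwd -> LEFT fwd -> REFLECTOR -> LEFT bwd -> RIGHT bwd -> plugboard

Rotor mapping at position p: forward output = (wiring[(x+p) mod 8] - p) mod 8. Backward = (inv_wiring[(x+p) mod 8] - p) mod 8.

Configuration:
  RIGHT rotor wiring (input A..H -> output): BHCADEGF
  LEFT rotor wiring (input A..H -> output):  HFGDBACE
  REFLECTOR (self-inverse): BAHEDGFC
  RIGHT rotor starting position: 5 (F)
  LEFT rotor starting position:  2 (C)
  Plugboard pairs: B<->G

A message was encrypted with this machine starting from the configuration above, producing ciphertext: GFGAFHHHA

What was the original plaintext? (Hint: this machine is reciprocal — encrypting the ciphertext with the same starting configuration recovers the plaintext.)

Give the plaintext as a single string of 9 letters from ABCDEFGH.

Char 1 ('G'): step: R->6, L=2; G->plug->B->R->H->L->D->refl->E->L'->A->R'->A->plug->A
Char 2 ('F'): step: R->7, L=2; F->plug->F->R->E->L->A->refl->B->L'->B->R'->E->plug->E
Char 3 ('G'): step: R->0, L->3 (L advanced); G->plug->B->R->H->L->D->refl->E->L'->F->R'->H->plug->H
Char 4 ('A'): step: R->1, L=3; A->plug->A->R->G->L->C->refl->H->L'->D->R'->E->plug->E
Char 5 ('F'): step: R->2, L=3; F->plug->F->R->D->L->H->refl->C->L'->G->R'->B->plug->G
Char 6 ('H'): step: R->3, L=3; H->plug->H->R->H->L->D->refl->E->L'->F->R'->A->plug->A
Char 7 ('H'): step: R->4, L=3; H->plug->H->R->E->L->B->refl->A->L'->A->R'->B->plug->G
Char 8 ('H'): step: R->5, L=3; H->plug->H->R->G->L->C->refl->H->L'->D->R'->G->plug->B
Char 9 ('A'): step: R->6, L=3; A->plug->A->R->A->L->A->refl->B->L'->E->R'->E->plug->E

Answer: AEHEGAGBE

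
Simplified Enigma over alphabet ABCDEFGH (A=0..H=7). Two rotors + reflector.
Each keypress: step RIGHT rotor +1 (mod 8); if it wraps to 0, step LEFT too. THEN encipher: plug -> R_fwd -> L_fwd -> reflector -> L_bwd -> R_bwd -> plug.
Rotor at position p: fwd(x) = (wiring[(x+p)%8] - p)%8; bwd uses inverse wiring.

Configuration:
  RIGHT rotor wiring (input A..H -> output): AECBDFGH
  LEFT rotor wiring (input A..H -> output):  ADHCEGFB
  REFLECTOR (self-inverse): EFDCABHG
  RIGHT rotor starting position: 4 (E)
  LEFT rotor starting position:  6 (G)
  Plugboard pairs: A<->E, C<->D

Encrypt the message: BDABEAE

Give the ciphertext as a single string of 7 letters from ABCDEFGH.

Char 1 ('B'): step: R->5, L=6; B->plug->B->R->B->L->D->refl->C->L'->C->R'->C->plug->D
Char 2 ('D'): step: R->6, L=6; D->plug->C->R->C->L->C->refl->D->L'->B->R'->B->plug->B
Char 3 ('A'): step: R->7, L=6; A->plug->E->R->C->L->C->refl->D->L'->B->R'->B->plug->B
Char 4 ('B'): step: R->0, L->7 (L advanced); B->plug->B->R->E->L->D->refl->C->L'->A->R'->A->plug->E
Char 5 ('E'): step: R->1, L=7; E->plug->A->R->D->L->A->refl->E->L'->C->R'->D->plug->C
Char 6 ('A'): step: R->2, L=7; A->plug->E->R->E->L->D->refl->C->L'->A->R'->A->plug->E
Char 7 ('E'): step: R->3, L=7; E->plug->A->R->G->L->H->refl->G->L'->H->R'->H->plug->H

Answer: DBBECEH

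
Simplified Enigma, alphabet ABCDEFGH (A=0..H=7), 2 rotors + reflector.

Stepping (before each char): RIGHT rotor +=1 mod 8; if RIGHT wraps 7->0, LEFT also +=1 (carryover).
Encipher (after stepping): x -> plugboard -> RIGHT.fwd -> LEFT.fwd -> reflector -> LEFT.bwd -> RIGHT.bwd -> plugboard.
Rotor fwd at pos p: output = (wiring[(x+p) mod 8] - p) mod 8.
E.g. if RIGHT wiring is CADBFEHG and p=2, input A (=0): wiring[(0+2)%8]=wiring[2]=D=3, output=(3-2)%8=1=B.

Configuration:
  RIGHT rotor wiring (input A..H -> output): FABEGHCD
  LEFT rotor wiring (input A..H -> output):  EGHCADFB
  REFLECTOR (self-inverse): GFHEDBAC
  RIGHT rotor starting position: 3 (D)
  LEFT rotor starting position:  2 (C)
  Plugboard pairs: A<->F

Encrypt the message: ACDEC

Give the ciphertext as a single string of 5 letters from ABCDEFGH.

Char 1 ('A'): step: R->4, L=2; A->plug->F->R->E->L->D->refl->E->L'->H->R'->D->plug->D
Char 2 ('C'): step: R->5, L=2; C->plug->C->R->G->L->C->refl->H->L'->F->R'->B->plug->B
Char 3 ('D'): step: R->6, L=2; D->plug->D->R->C->L->G->refl->A->L'->B->R'->H->plug->H
Char 4 ('E'): step: R->7, L=2; E->plug->E->R->F->L->H->refl->C->L'->G->R'->B->plug->B
Char 5 ('C'): step: R->0, L->3 (L advanced); C->plug->C->R->B->L->F->refl->B->L'->F->R'->A->plug->F

Answer: DBHBF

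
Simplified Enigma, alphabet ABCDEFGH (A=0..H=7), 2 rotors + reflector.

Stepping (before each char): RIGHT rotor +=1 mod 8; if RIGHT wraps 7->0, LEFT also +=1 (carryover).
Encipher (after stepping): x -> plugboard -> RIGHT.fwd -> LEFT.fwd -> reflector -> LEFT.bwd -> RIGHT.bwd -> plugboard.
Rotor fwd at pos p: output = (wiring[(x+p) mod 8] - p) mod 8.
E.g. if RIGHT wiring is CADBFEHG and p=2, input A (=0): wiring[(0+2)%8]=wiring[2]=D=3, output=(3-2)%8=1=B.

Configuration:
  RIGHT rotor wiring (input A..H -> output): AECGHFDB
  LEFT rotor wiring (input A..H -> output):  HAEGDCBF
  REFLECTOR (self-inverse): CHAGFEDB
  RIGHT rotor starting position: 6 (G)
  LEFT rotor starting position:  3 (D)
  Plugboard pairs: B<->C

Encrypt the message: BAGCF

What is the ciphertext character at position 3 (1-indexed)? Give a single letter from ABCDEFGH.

Char 1 ('B'): step: R->7, L=3; B->plug->C->R->F->L->E->refl->F->L'->G->R'->G->plug->G
Char 2 ('A'): step: R->0, L->4 (L advanced); A->plug->A->R->A->L->H->refl->B->L'->D->R'->G->plug->G
Char 3 ('G'): step: R->1, L=4; G->plug->G->R->A->L->H->refl->B->L'->D->R'->A->plug->A

A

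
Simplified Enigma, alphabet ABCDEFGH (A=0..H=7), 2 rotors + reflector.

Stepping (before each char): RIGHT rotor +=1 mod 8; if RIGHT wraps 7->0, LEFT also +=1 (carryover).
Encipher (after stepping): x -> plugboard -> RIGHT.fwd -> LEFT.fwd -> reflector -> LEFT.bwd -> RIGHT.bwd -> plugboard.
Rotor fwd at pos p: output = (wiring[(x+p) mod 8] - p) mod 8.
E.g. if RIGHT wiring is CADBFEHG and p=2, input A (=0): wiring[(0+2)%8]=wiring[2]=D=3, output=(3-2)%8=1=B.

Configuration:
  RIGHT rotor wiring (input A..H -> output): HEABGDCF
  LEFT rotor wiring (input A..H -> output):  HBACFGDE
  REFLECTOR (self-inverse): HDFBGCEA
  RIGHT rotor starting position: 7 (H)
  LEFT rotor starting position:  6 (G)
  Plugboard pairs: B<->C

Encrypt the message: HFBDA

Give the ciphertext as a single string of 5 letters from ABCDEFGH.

Answer: AHFHF

Derivation:
Char 1 ('H'): step: R->0, L->7 (L advanced); H->plug->H->R->F->L->G->refl->E->L'->H->R'->A->plug->A
Char 2 ('F'): step: R->1, L=7; F->plug->F->R->B->L->A->refl->H->L'->G->R'->H->plug->H
Char 3 ('B'): step: R->2, L=7; B->plug->C->R->E->L->D->refl->B->L'->D->R'->F->plug->F
Char 4 ('D'): step: R->3, L=7; D->plug->D->R->H->L->E->refl->G->L'->F->R'->H->plug->H
Char 5 ('A'): step: R->4, L=7; A->plug->A->R->C->L->C->refl->F->L'->A->R'->F->plug->F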